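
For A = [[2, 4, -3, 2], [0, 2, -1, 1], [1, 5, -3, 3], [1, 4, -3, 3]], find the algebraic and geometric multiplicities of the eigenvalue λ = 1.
algebraic multiplicity 4, geometric multiplicity 2

The characteristic polynomial is (x - 1)^4, so the factor x - 1 appears with exponent 4: the algebraic multiplicity is 4.

rank(A - I) = 2, so the eigenspace has dimension 4 - 2 = 2: the geometric multiplicity is 2.

Since 2 < 4, A is not diagonalizable.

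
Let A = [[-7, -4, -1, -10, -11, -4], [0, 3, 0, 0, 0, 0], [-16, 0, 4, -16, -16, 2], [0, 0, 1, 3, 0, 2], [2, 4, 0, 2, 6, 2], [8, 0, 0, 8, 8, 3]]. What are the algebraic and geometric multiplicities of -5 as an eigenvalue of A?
algebraic multiplicity 1, geometric multiplicity 1

The characteristic polynomial is (x - 4)^2(x - 3)^3(x + 5), so the factor x + 5 appears with exponent 1: the algebraic multiplicity is 1.

rank(A + 5I) = 5, so the eigenspace has dimension 6 - 5 = 1: the geometric multiplicity is 1.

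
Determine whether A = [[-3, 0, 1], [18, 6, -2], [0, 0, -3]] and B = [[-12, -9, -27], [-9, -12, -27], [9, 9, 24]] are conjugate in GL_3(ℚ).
No.

Both have characteristic polynomial (x - 6)(x + 3)^2, but the minimal polynomial of A is (x - 6)(x + 3)^2 while the minimal polynomial of B is (x - 6)(x + 3). The minimal polynomial is a similarity invariant, so A and B are not similar.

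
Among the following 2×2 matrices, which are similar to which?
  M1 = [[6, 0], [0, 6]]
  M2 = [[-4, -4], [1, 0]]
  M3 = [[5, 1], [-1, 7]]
3 classes: {M1}, {M2}, {M3}

Characteristic polynomials: χ_{M1} = (x - 6)^2, χ_{M2} = (x + 2)^2, χ_{M3} = (x - 6)^2.

{M1}: invariant factors x - 6, x - 6.

{M2}: invariant factors (x + 2)^2.

{M3}: invariant factors (x - 6)^2.

Matrices are similar if and only if their invariant-factor lists agree; the partition into similarity classes is {M1}, {M2}, {M3}.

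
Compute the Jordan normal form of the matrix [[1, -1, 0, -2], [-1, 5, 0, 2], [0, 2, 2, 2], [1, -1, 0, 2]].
J = [[2, 1, 0, 0], [0, 2, 0, 0], [0, 0, 2, 0], [0, 0, 0, 4]]

The characteristic polynomial is det(xI - A) = (x - 4)(x - 2)^3, so the eigenvalues are 2 (algebraic multiplicity 3), 4 (algebraic multiplicity 1).

For λ = 2: rank(A - 2I) = 2, rank((A - 2I)^2) = 1. The eigenspace has dimension 4 - 2 = 2, so there are 2 Jordan blocks; the rank sequence gives block sizes [2, 1].

For λ = 4: algebraic multiplicity 1 gives one 1×1 block.

Assembling the blocks gives the Jordan form J above.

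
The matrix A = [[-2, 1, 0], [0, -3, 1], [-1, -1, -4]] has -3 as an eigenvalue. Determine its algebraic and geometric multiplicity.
algebraic multiplicity 3, geometric multiplicity 1

The characteristic polynomial is (x + 3)^3, so the factor x + 3 appears with exponent 3: the algebraic multiplicity is 3.

rank(A + 3I) = 2, so the eigenspace has dimension 3 - 2 = 1: the geometric multiplicity is 1.

Since 1 < 3, A is not diagonalizable.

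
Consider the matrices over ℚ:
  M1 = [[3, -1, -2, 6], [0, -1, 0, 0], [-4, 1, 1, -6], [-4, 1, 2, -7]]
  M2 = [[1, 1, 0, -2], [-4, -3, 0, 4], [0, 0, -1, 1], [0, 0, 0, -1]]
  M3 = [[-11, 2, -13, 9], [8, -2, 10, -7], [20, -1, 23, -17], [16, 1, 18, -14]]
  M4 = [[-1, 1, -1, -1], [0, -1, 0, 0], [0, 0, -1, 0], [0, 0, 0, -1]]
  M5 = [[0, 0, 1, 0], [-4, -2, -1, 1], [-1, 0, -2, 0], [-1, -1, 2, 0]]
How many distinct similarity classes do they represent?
Characteristic polynomials: χ_{M1} = (x + 1)^4, χ_{M2} = (x + 1)^4, χ_{M3} = (x + 1)^4, χ_{M4} = (x + 1)^4, χ_{M5} = (x + 1)^4.

{M1, M4}: invariant factors x + 1, x + 1, (x + 1)^2.

{M2, M3, M5}: invariant factors (x + 1)^2, (x + 1)^2.

Matrices are similar if and only if their invariant-factor lists agree; the partition into similarity classes is {M1, M4}, {M2, M3, M5}.

2 classes: {M1, M4}, {M2, M3, M5}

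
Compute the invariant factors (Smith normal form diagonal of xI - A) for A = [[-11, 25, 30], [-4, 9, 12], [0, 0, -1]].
The Jordan structure of A has elementary divisors (x + 1)^2, (x + 1). Arranging the block sizes at each eigenvalue in decreasing order and taking row products gives the invariant factors.

Invariant factors (smallest first, each dividing the next): x + 1, (x + 1)^2.

Check: the last factor (x + 1)^2 is the minimal polynomial, and the product (x + 1)^3 is the characteristic polynomial.

x + 1, (x + 1)^2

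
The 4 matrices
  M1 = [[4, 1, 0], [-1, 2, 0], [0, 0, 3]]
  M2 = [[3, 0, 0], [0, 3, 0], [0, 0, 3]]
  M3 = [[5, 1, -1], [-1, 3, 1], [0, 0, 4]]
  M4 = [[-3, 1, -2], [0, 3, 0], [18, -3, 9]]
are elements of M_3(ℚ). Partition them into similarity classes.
3 classes: {M1, M4}, {M2}, {M3}

Characteristic polynomials: χ_{M1} = (x - 3)^3, χ_{M2} = (x - 3)^3, χ_{M3} = (x - 4)^3, χ_{M4} = (x - 3)^3.

{M1, M4}: invariant factors x - 3, (x - 3)^2.

{M2}: invariant factors x - 3, x - 3, x - 3.

{M3}: invariant factors x - 4, (x - 4)^2.

Matrices are similar if and only if their invariant-factor lists agree; the partition into similarity classes is {M1, M4}, {M2}, {M3}.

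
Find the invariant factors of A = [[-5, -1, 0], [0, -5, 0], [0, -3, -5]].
The Jordan structure of A has elementary divisors (x + 5)^2, (x + 5). Arranging the block sizes at each eigenvalue in decreasing order and taking row products gives the invariant factors.

Invariant factors (smallest first, each dividing the next): x + 5, (x + 5)^2.

Check: the last factor (x + 5)^2 is the minimal polynomial, and the product (x + 5)^3 is the characteristic polynomial.

x + 5, (x + 5)^2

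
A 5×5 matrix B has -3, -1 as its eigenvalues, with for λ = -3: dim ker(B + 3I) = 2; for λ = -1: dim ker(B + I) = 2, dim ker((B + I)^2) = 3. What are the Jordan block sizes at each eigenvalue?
λ = -3: successive nullity increments [2] count blocks of size ≥ k; block sizes are [1, 1].
λ = -1: successive nullity increments [2, 1] count blocks of size ≥ k; block sizes are [2, 1].

Jordan blocks: (-3, 1), (-3, 1), (-1, 2), (-1, 1)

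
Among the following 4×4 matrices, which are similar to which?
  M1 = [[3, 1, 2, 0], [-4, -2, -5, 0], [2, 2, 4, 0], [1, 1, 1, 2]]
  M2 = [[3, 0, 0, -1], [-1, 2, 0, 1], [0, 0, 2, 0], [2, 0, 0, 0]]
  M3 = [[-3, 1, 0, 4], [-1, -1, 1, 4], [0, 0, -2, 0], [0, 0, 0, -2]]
Characteristic polynomials: χ_{M1} = (x - 2)^3(x - 1), χ_{M2} = (x - 2)^3(x - 1), χ_{M3} = (x + 2)^4.

{M1}: invariant factors x - 2, (x - 2)^2(x - 1).

{M2}: invariant factors x - 2, x - 2, (x - 2)(x - 1).

{M3}: invariant factors x + 2, (x + 2)^3.

Matrices are similar if and only if their invariant-factor lists agree; the partition into similarity classes is {M1}, {M2}, {M3}.

3 classes: {M1}, {M2}, {M3}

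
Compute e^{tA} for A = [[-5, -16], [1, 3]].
e^{tA} = [[(1 - 4*t)*e^{-t}, -16*t*e^{-t}], [t*e^{-t}, (4*t + 1)*e^{-t}]]

A has Jordan form J = [[-1, 1], [0, -1]] with A = PJP^{-1}, so e^{tA} = P e^{tJ} P^{-1}.

For a Jordan block J_k(λ), e^{tJ_k(λ)} = e^{λt} · (I + tN + t^2 N^2/2! + ... + t^{k-1} N^{k-1}/(k-1)!) where N is the nilpotent superdiagonal part.

Assembling the blocks and conjugating back gives the entries of e^{tA} as shown above.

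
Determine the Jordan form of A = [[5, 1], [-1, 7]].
The characteristic polynomial is det(xI - A) = (x - 6)^2, so the eigenvalues are 6 (algebraic multiplicity 2).

For λ = 6: rank(A - 6I) = 1, rank((A - 6I)^2) = 0. The eigenspace has dimension 2 - 1 = 1, so there is 1 Jordan block; the rank sequence gives block sizes [2].

Assembling the blocks gives the Jordan form J above.

J = [[6, 1], [0, 6]]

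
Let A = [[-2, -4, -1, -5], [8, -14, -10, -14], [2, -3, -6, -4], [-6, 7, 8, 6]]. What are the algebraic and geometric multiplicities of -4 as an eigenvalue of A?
The characteristic polynomial is (x + 4)^4, so the factor x + 4 appears with exponent 4: the algebraic multiplicity is 4.

rank(A + 4I) = 2, so the eigenspace has dimension 4 - 2 = 2: the geometric multiplicity is 2.

Since 2 < 4, A is not diagonalizable.

algebraic multiplicity 4, geometric multiplicity 2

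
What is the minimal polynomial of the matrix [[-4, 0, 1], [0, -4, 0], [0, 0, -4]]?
The characteristic polynomial factors as (x + 4)^3. The minimal polynomial is ∏(x - λ)^{k_λ} where k_λ is the size of the largest Jordan block at λ.

For λ = -4: rank(A + 4I) = 1, and the largest Jordan block has size 2 (the smallest k with rank((A + 4I)^k) = rank((A + 4I)^(k+1))).

So m_A(x) = (x + 4)^2.

m_A(x) = (x + 4)^2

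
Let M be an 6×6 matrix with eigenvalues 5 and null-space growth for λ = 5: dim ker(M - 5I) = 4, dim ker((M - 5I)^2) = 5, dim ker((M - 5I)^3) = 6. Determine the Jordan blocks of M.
Jordan blocks: (5, 3), (5, 1), (5, 1), (5, 1)

λ = 5: successive nullity increments [4, 1, 1] count blocks of size ≥ k; block sizes are [3, 1, 1, 1].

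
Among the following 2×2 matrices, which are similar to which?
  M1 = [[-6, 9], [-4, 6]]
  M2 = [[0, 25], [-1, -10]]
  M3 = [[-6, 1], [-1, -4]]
2 classes: {M1}, {M2, M3}

Characteristic polynomials: χ_{M1} = x^2, χ_{M2} = (x + 5)^2, χ_{M3} = (x + 5)^2.

{M1}: invariant factors x^2.

{M2, M3}: invariant factors (x + 5)^2.

Matrices are similar if and only if their invariant-factor lists agree; the partition into similarity classes is {M1}, {M2, M3}.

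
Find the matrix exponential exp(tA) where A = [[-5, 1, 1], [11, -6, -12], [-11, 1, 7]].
A has Jordan form J = [[-5, 1, 0], [0, -5, 0], [0, 0, 6]] with A = PJP^{-1}, so e^{tA} = P e^{tJ} P^{-1}.

For a Jordan block J_k(λ), e^{tJ_k(λ)} = e^{λt} · (I + tN + t^2 N^2/2! + ... + t^{k-1} N^{k-1}/(k-1)!) where N is the nilpotent superdiagonal part.

Assembling the blocks and conjugating back gives the entries of e^{tA} as shown above.

e^{tA} = [[e^{-5*t}, t*e^{-5*t}, t*e^{-5*t}], [(e^{11*t} - 1)*e^{-5*t}, (1 - t)*e^{-5*t}, (-t - e^{11*t} + 1)*e^{-5*t}], [(1 - e^{11*t})*e^{-5*t}, t*e^{-5*t}, (t + e^{11*t})*e^{-5*t}]]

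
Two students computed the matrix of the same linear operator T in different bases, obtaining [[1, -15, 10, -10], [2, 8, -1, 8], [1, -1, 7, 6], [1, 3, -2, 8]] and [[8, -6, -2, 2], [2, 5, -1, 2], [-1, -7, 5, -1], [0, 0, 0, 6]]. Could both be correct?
Two matrices over a field are similar if and only if they have the same invariant factors.

Both A and B have characteristic polynomial (x - 6)^4 and minimal polynomial (x - 6)^3. Computing further, both have invariant factors x - 6, (x - 6)^3. Hence A and B are similar.

Yes.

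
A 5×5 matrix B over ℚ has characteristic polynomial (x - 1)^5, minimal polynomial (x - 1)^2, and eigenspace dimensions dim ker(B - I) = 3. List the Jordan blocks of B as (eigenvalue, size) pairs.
Jordan blocks: (1, 2), (1, 2), (1, 1)

λ = 1: algebraic multiplicity 5 (exponent in χ_B), largest block size 2 (exponent in m_B), 3 blocks (geometric multiplicity). These force block sizes [2, 2, 1].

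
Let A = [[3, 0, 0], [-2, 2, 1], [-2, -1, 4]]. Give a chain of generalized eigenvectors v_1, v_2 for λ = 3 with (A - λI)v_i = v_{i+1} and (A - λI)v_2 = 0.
We seek v_1 ∈ ker((A - 3I)^2) \ ker(A - 3I), then set v_{i+1} = (A - 3I) v_i.

One such chain is v_1 = [[0, 1, 2]]^T, v_2 = [[0, 1, 1]]^T. Check: (A - 3I) v_2 = [[0, 0, 0]]^T = 0.

v_1 = [[0, 1, 2]]^T, v_2 = [[0, 1, 1]]^T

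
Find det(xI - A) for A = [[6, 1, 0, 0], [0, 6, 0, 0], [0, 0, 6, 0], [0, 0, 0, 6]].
xI - A = [[x - 6, -1, 0, 0], [0, x - 6, 0, 0], [0, 0, x - 6, 0], [0, 0, 0, x - 6]].

Expanding det(xI - A) along the first row:
det(xI - A) = + (x - 6)·det([[x - 6, 0, 0], [0, x - 6, 0], [0, 0, x - 6]]) - (-1)·det([[0, 0, 0], [0, x - 6, 0], [0, 0, x - 6]]) + (0)·det([[0, x - 6, 0], [0, 0, 0], [0, 0, x - 6]]) - (0)·det([[0, x - 6, 0], [0, 0, x - 6], [0, 0, 0]]).

Evaluating gives χ_A(x) = x^4 - 24x^3 + 216x^2 - 864x + 1296 = (x - 6)^4.

χ_A(x) = (x - 6)^4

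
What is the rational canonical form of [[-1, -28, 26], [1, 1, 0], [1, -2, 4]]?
The invariant factors of A (the non-unit diagonal entries of the Smith normal form of xI - A over ℚ[x]) are (x - 5)(x^2 + x + 6), each dividing the next. The characteristic polynomial is their product, (x - 5)(x^2 + x + 6).

The rational canonical form is the block-diagonal matrix of companion matrices C(f_i):
R = [[0, 0, 30], [1, 0, -1], [0, 1, 4]].

Note the characteristic polynomial does not split into linear factors over ℚ, so A has no Jordan form over ℚ; the rational canonical form exists over any field.

R = [[0, 0, 30], [1, 0, -1], [0, 1, 4]]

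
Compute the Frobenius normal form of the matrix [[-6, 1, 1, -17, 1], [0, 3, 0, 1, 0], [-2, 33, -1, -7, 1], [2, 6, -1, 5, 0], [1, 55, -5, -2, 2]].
The invariant factors of A (the non-unit diagonal entries of the Smith normal form of xI - A over ℚ[x]) are (x - 4)(x + 1)(x^3 - 2x - 5), each dividing the next. The characteristic polynomial is their product, (x - 4)(x + 1)(x^3 - 2x - 5).

The rational canonical form is the block-diagonal matrix of companion matrices C(f_i):
R = [[0, 0, 0, 0, -20], [1, 0, 0, 0, -23], [0, 1, 0, 0, -1], [0, 0, 1, 0, 6], [0, 0, 0, 1, 3]].

Note the characteristic polynomial does not split into linear factors over ℚ, so A has no Jordan form over ℚ; the rational canonical form exists over any field.

R = [[0, 0, 0, 0, -20], [1, 0, 0, 0, -23], [0, 1, 0, 0, -1], [0, 0, 1, 0, 6], [0, 0, 0, 1, 3]]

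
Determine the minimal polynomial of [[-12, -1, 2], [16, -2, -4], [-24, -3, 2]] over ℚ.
m_A(x) = (x + 4)^2

The characteristic polynomial factors as (x + 4)^3. The minimal polynomial is ∏(x - λ)^{k_λ} where k_λ is the size of the largest Jordan block at λ.

For λ = -4: rank(A + 4I) = 1, and the largest Jordan block has size 2 (the smallest k with rank((A + 4I)^k) = rank((A + 4I)^(k+1))).

So m_A(x) = (x + 4)^2.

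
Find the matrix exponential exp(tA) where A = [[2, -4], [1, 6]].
A has Jordan form J = [[4, 1], [0, 4]] with A = PJP^{-1}, so e^{tA} = P e^{tJ} P^{-1}.

For a Jordan block J_k(λ), e^{tJ_k(λ)} = e^{λt} · (I + tN + t^2 N^2/2! + ... + t^{k-1} N^{k-1}/(k-1)!) where N is the nilpotent superdiagonal part.

Assembling the blocks and conjugating back gives the entries of e^{tA} as shown above.

e^{tA} = [[(1 - 2*t)*e^{4*t}, -4*t*e^{4*t}], [t*e^{4*t}, (2*t + 1)*e^{4*t}]]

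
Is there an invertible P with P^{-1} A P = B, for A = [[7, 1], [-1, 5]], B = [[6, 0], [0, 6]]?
Both have characteristic polynomial (x - 6)^2, but the minimal polynomial of A is (x - 6)^2 while the minimal polynomial of B is x - 6. The minimal polynomial is a similarity invariant, so A and B are not similar.

No.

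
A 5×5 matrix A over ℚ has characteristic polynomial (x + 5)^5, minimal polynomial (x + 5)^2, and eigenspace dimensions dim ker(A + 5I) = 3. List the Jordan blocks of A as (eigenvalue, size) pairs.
Jordan blocks: (-5, 2), (-5, 2), (-5, 1)

λ = -5: algebraic multiplicity 5 (exponent in χ_A), largest block size 2 (exponent in m_A), 3 blocks (geometric multiplicity). These force block sizes [2, 2, 1].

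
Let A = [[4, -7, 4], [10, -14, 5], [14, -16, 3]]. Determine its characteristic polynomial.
χ_A(x) = (x - 1)(x + 4)^2

xI - A = [[x - 4, 7, -4], [-10, x + 14, -5], [-14, 16, x - 3]].

Expanding det(xI - A) along the first row:
det(xI - A) = + (x - 4)·det([[x + 14, -5], [16, x - 3]]) - (7)·det([[-10, -5], [-14, x - 3]]) + (-4)·det([[-10, x + 14], [-14, 16]]).

Evaluating gives χ_A(x) = x^3 + 7x^2 + 8x - 16 = (x - 1)(x + 4)^2.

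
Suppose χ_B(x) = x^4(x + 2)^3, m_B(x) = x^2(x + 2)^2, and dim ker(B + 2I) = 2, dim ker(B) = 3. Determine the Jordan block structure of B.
Jordan blocks: (-2, 2), (-2, 1), (0, 2), (0, 1), (0, 1)

λ = -2: algebraic multiplicity 3 (exponent in χ_B), largest block size 2 (exponent in m_B), 2 blocks (geometric multiplicity). These force block sizes [2, 1].
λ = 0: algebraic multiplicity 4 (exponent in χ_B), largest block size 2 (exponent in m_B), 3 blocks (geometric multiplicity). These force block sizes [2, 1, 1].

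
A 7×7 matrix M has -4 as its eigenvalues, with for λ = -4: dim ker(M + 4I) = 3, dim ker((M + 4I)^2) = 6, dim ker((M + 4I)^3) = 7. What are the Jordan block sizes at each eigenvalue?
λ = -4: successive nullity increments [3, 3, 1] count blocks of size ≥ k; block sizes are [3, 2, 2].

Jordan blocks: (-4, 3), (-4, 2), (-4, 2)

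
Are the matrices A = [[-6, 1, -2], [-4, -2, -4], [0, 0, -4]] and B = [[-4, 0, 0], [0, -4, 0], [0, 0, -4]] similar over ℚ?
Both have characteristic polynomial (x + 4)^3, but the minimal polynomial of A is (x + 4)^2 while the minimal polynomial of B is x + 4. The minimal polynomial is a similarity invariant, so A and B are not similar.

No.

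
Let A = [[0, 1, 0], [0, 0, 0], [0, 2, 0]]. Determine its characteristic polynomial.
χ_A(x) = x^3

xI - A = [[x, -1, 0], [0, x, 0], [0, -2, x]].

Expanding det(xI - A) along the first row:
det(xI - A) = + (x)·det([[x, 0], [-2, x]]) - (-1)·det([[0, 0], [0, x]]) + (0)·det([[0, x], [0, -2]]).

Evaluating gives χ_A(x) = x^3.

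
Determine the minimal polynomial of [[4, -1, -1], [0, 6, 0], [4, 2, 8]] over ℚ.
m_A(x) = (x - 6)^2

The characteristic polynomial factors as (x - 6)^3. The minimal polynomial is ∏(x - λ)^{k_λ} where k_λ is the size of the largest Jordan block at λ.

For λ = 6: rank(A - 6I) = 1, and the largest Jordan block has size 2 (the smallest k with rank((A - 6I)^k) = rank((A - 6I)^(k+1))).

So m_A(x) = (x - 6)^2.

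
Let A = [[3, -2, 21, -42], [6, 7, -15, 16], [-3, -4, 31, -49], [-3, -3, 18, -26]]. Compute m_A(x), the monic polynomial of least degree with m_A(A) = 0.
m_A(x) = (x - 4)^3(x - 3)

The characteristic polynomial factors as (x - 4)^3(x - 3). The minimal polynomial is ∏(x - λ)^{k_λ} where k_λ is the size of the largest Jordan block at λ.

For λ = 3: rank(A - 3I) = 3, and the largest Jordan block has size 1 (the smallest k with rank((A - 3I)^k) = rank((A - 3I)^(k+1))).
For λ = 4: rank(A - 4I) = 3, and the largest Jordan block has size 3 (the smallest k with rank((A - 4I)^k) = rank((A - 4I)^(k+1))).

So m_A(x) = (x - 4)^3(x - 3).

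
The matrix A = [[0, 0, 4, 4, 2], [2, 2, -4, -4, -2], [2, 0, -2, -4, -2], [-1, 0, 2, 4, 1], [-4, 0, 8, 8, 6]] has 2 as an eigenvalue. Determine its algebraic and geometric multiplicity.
The characteristic polynomial is (x - 2)^5, so the factor x - 2 appears with exponent 5: the algebraic multiplicity is 5.

rank(A - 2I) = 1, so the eigenspace has dimension 5 - 1 = 4: the geometric multiplicity is 4.

Since 4 < 5, A is not diagonalizable.

algebraic multiplicity 5, geometric multiplicity 4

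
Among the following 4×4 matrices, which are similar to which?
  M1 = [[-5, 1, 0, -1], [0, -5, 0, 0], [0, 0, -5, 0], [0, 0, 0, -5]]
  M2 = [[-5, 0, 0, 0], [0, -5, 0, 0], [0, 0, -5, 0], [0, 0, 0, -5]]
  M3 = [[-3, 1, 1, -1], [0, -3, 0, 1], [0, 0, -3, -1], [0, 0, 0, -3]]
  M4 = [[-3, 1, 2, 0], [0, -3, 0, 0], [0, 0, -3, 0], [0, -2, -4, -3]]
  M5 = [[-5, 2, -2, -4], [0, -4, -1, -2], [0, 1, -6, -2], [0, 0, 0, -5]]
Characteristic polynomials: χ_{M1} = (x + 5)^4, χ_{M2} = (x + 5)^4, χ_{M3} = (x + 3)^4, χ_{M4} = (x + 3)^4, χ_{M5} = (x + 5)^4.

{M1, M5}: invariant factors x + 5, x + 5, (x + 5)^2.

{M2}: invariant factors x + 5, x + 5, x + 5, x + 5.

{M3}: invariant factors (x + 3)^2, (x + 3)^2.

{M4}: invariant factors x + 3, x + 3, (x + 3)^2.

Matrices are similar if and only if their invariant-factor lists agree; the partition into similarity classes is {M1, M5}, {M2}, {M3}, {M4}.

4 classes: {M1, M5}, {M2}, {M3}, {M4}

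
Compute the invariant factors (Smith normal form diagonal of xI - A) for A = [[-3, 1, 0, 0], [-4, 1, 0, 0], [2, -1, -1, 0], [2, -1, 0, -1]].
x + 1, x + 1, (x + 1)^2

The Jordan structure of A has elementary divisors (x + 1)^2, (x + 1), (x + 1). Arranging the block sizes at each eigenvalue in decreasing order and taking row products gives the invariant factors.

Invariant factors (smallest first, each dividing the next): x + 1, x + 1, (x + 1)^2.

Check: the last factor (x + 1)^2 is the minimal polynomial, and the product (x + 1)^4 is the characteristic polynomial.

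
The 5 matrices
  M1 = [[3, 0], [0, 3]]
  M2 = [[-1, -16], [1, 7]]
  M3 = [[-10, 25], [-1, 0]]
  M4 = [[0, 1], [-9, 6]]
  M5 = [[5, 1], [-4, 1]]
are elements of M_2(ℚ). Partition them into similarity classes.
3 classes: {M1}, {M2, M4, M5}, {M3}

Characteristic polynomials: χ_{M1} = (x - 3)^2, χ_{M2} = (x - 3)^2, χ_{M3} = (x + 5)^2, χ_{M4} = (x - 3)^2, χ_{M5} = (x - 3)^2.

{M1}: invariant factors x - 3, x - 3.

{M2, M4, M5}: invariant factors (x - 3)^2.

{M3}: invariant factors (x + 5)^2.

Matrices are similar if and only if their invariant-factor lists agree; the partition into similarity classes is {M1}, {M2, M4, M5}, {M3}.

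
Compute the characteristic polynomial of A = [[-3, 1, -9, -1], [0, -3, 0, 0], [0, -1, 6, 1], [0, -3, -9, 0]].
χ_A(x) = (x - 3)^2(x + 3)^2

xI - A = [[x + 3, -1, 9, 1], [0, x + 3, 0, 0], [0, 1, x - 6, -1], [0, 3, 9, x]].

Expanding det(xI - A) along the first row:
det(xI - A) = + (x + 3)·det([[x + 3, 0, 0], [1, x - 6, -1], [3, 9, x]]) - (-1)·det([[0, 0, 0], [0, x - 6, -1], [0, 9, x]]) + (9)·det([[0, x + 3, 0], [0, 1, -1], [0, 3, x]]) - (1)·det([[0, x + 3, 0], [0, 1, x - 6], [0, 3, 9]]).

Evaluating gives χ_A(x) = x^4 - 18x^2 + 81 = (x - 3)^2(x + 3)^2.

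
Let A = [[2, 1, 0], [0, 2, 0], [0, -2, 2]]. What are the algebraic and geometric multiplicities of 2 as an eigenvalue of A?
The characteristic polynomial is (x - 2)^3, so the factor x - 2 appears with exponent 3: the algebraic multiplicity is 3.

rank(A - 2I) = 1, so the eigenspace has dimension 3 - 1 = 2: the geometric multiplicity is 2.

Since 2 < 3, A is not diagonalizable.

algebraic multiplicity 3, geometric multiplicity 2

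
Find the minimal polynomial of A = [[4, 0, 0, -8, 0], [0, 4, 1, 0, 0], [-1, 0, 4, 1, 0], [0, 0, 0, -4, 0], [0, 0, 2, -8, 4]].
The characteristic polynomial factors as (x - 4)^4(x + 4). The minimal polynomial is ∏(x - λ)^{k_λ} where k_λ is the size of the largest Jordan block at λ.

For λ = -4: rank(A + 4I) = 4, and the largest Jordan block has size 1 (the smallest k with rank((A + 4I)^k) = rank((A + 4I)^(k+1))).
For λ = 4: rank(A - 4I) = 3, and the largest Jordan block has size 3 (the smallest k with rank((A - 4I)^k) = rank((A - 4I)^(k+1))).

So m_A(x) = (x - 4)^3(x + 4).

m_A(x) = (x - 4)^3(x + 4)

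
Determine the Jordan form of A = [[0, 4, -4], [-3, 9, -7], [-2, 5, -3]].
J = [[2, 1, 0], [0, 2, 1], [0, 0, 2]]

The characteristic polynomial is det(xI - A) = (x - 2)^3, so the eigenvalues are 2 (algebraic multiplicity 3).

For λ = 2: rank(A - 2I) = 2, rank((A - 2I)^2) = 1, rank((A - 2I)^3) = 0. The eigenspace has dimension 3 - 2 = 1, so there is 1 Jordan block; the rank sequence gives block sizes [3].

Assembling the blocks gives the Jordan form J above.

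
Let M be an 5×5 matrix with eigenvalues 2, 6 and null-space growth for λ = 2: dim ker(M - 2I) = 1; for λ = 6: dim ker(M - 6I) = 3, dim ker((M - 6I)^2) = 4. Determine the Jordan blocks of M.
λ = 2: successive nullity increments [1] count blocks of size ≥ k; block sizes are [1].
λ = 6: successive nullity increments [3, 1] count blocks of size ≥ k; block sizes are [2, 1, 1].

Jordan blocks: (2, 1), (6, 2), (6, 1), (6, 1)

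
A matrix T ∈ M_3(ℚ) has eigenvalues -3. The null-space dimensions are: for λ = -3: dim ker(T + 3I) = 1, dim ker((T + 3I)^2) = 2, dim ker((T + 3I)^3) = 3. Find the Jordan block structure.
λ = -3: successive nullity increments [1, 1, 1] count blocks of size ≥ k; block sizes are [3].

Jordan blocks: (-3, 3)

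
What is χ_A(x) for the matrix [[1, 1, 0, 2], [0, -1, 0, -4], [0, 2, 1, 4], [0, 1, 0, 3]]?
xI - A = [[x - 1, -1, 0, -2], [0, x + 1, 0, 4], [0, -2, x - 1, -4], [0, -1, 0, x - 3]].

Expanding det(xI - A) along the first row:
det(xI - A) = + (x - 1)·det([[x + 1, 0, 4], [-2, x - 1, -4], [-1, 0, x - 3]]) - (-1)·det([[0, 0, 4], [0, x - 1, -4], [0, 0, x - 3]]) + (0)·det([[0, x + 1, 4], [0, -2, -4], [0, -1, x - 3]]) - (-2)·det([[0, x + 1, 0], [0, -2, x - 1], [0, -1, 0]]).

Evaluating gives χ_A(x) = x^4 - 4x^3 + 6x^2 - 4x + 1 = (x - 1)^4.

χ_A(x) = (x - 1)^4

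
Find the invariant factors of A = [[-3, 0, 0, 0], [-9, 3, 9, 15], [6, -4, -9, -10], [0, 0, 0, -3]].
x + 3, x + 3, (x + 3)^2

The Jordan structure of A has elementary divisors (x + 3)^2, (x + 3), (x + 3). Arranging the block sizes at each eigenvalue in decreasing order and taking row products gives the invariant factors.

Invariant factors (smallest first, each dividing the next): x + 3, x + 3, (x + 3)^2.

Check: the last factor (x + 3)^2 is the minimal polynomial, and the product (x + 3)^4 is the characteristic polynomial.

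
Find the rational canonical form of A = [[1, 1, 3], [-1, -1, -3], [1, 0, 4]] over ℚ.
R = [[0, 0, 0], [1, 0, 3], [0, 1, 4]]

The invariant factors of A (the non-unit diagonal entries of the Smith normal form of xI - A over ℚ[x]) are x(x^2 - 4x - 3), each dividing the next. The characteristic polynomial is their product, x(x^2 - 4x - 3).

The rational canonical form is the block-diagonal matrix of companion matrices C(f_i):
R = [[0, 0, 0], [1, 0, 3], [0, 1, 4]].

Note the characteristic polynomial does not split into linear factors over ℚ, so A has no Jordan form over ℚ; the rational canonical form exists over any field.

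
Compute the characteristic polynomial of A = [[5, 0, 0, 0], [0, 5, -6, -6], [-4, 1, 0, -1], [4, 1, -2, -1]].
xI - A = [[x - 5, 0, 0, 0], [0, x - 5, 6, 6], [4, -1, x, 1], [-4, -1, 2, x + 1]].

Expanding det(xI - A) along the first row:
det(xI - A) = + (x - 5)·det([[x - 5, 6, 6], [-1, x, 1], [-1, 2, x + 1]]) - (0)·det([[0, 6, 6], [4, x, 1], [-4, 2, x + 1]]) + (0)·det([[0, x - 5, 6], [4, -1, 1], [-4, -1, x + 1]]) - (0)·det([[0, x - 5, 6], [4, -1, x], [-4, -1, 2]]).

Evaluating gives χ_A(x) = x^4 - 9x^3 + 25x^2 - 27x + 10 = (x - 5)(x - 2)(x - 1)^2.

χ_A(x) = (x - 5)(x - 2)(x - 1)^2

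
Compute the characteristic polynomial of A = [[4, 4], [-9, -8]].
xI - A = [[x - 4, -4], [9, x + 8]].

Expanding det(xI - A) along the first row:
det(xI - A) = + (x - 4)·det([[x + 8]]) - (-4)·det([[9]]).

Evaluating gives χ_A(x) = x^2 + 4x + 4 = (x + 2)^2.

χ_A(x) = (x + 2)^2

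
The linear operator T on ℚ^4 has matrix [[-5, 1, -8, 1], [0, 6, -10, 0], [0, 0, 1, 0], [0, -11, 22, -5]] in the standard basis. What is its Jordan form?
The characteristic polynomial is det(xI - A) = (x - 6)(x - 1)(x + 5)^2, so the eigenvalues are -5 (algebraic multiplicity 2), 1 (algebraic multiplicity 1), 6 (algebraic multiplicity 1).

For λ = -5: rank(A + 5I) = 3, rank((A + 5I)^2) = 2. The eigenspace has dimension 4 - 3 = 1, so there is 1 Jordan block; the rank sequence gives block sizes [2].

For λ = 1: algebraic multiplicity 1 gives one 1×1 block.

For λ = 6: algebraic multiplicity 1 gives one 1×1 block.

Assembling the blocks gives the Jordan form J above.

J = [[-5, 1, 0, 0], [0, -5, 0, 0], [0, 0, 1, 0], [0, 0, 0, 6]]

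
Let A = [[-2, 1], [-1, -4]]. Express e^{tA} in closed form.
e^{tA} = [[(t + 1)*e^{-3*t}, t*e^{-3*t}], [-t*e^{-3*t}, (1 - t)*e^{-3*t}]]

A has Jordan form J = [[-3, 1], [0, -3]] with A = PJP^{-1}, so e^{tA} = P e^{tJ} P^{-1}.

For a Jordan block J_k(λ), e^{tJ_k(λ)} = e^{λt} · (I + tN + t^2 N^2/2! + ... + t^{k-1} N^{k-1}/(k-1)!) where N is the nilpotent superdiagonal part.

Assembling the blocks and conjugating back gives the entries of e^{tA} as shown above.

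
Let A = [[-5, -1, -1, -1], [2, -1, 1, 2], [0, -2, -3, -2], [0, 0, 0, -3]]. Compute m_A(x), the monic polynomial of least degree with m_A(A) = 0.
m_A(x) = (x + 3)^3

The characteristic polynomial factors as (x + 3)^4. The minimal polynomial is ∏(x - λ)^{k_λ} where k_λ is the size of the largest Jordan block at λ.

For λ = -3: rank(A + 3I) = 2, and the largest Jordan block has size 3 (the smallest k with rank((A + 3I)^k) = rank((A + 3I)^(k+1))).

So m_A(x) = (x + 3)^3.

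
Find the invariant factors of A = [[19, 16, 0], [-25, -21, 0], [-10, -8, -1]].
x + 1, (x + 1)^2

The Jordan structure of A has elementary divisors (x + 1)^2, (x + 1). Arranging the block sizes at each eigenvalue in decreasing order and taking row products gives the invariant factors.

Invariant factors (smallest first, each dividing the next): x + 1, (x + 1)^2.

Check: the last factor (x + 1)^2 is the minimal polynomial, and the product (x + 1)^3 is the characteristic polynomial.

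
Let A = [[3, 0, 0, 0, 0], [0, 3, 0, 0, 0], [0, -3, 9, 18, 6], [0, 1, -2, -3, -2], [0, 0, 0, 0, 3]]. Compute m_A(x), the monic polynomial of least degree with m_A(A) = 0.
The characteristic polynomial factors as (x - 3)^5. The minimal polynomial is ∏(x - λ)^{k_λ} where k_λ is the size of the largest Jordan block at λ.

For λ = 3: rank(A - 3I) = 1, and the largest Jordan block has size 2 (the smallest k with rank((A - 3I)^k) = rank((A - 3I)^(k+1))).

So m_A(x) = (x - 3)^2.

m_A(x) = (x - 3)^2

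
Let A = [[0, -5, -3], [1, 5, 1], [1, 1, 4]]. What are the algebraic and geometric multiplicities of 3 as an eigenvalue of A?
The characteristic polynomial is (x - 3)^3, so the factor x - 3 appears with exponent 3: the algebraic multiplicity is 3.

rank(A - 3I) = 2, so the eigenspace has dimension 3 - 2 = 1: the geometric multiplicity is 1.

Since 1 < 3, A is not diagonalizable.

algebraic multiplicity 3, geometric multiplicity 1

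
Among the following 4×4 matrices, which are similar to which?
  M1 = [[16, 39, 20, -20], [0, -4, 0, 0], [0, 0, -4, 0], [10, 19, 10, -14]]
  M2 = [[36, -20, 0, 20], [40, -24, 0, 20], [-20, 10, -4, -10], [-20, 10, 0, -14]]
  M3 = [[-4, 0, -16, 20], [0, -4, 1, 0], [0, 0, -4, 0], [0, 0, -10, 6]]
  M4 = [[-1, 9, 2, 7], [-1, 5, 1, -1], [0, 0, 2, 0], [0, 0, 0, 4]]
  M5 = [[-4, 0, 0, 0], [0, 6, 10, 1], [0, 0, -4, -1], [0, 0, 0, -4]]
3 classes: {M1, M3, M5}, {M2}, {M4}

Characteristic polynomials: χ_{M1} = (x - 6)(x + 4)^3, χ_{M2} = (x - 6)(x + 4)^3, χ_{M3} = (x - 6)(x + 4)^3, χ_{M4} = (x - 4)(x - 2)^3, χ_{M5} = (x - 6)(x + 4)^3.

{M1, M3, M5}: invariant factors x + 4, (x - 6)(x + 4)^2.

{M2}: invariant factors x + 4, x + 4, (x - 6)(x + 4).

{M4}: invariant factors (x - 4)(x - 2)^3.

Matrices are similar if and only if their invariant-factor lists agree; the partition into similarity classes is {M1, M3, M5}, {M2}, {M4}.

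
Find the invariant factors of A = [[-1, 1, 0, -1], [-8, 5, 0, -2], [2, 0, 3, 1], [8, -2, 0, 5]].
The Jordan structure of A has elementary divisors (x - 3)^2, (x - 3)^2. Arranging the block sizes at each eigenvalue in decreasing order and taking row products gives the invariant factors.

Invariant factors (smallest first, each dividing the next): (x - 3)^2, (x - 3)^2.

Check: the last factor (x - 3)^2 is the minimal polynomial, and the product (x - 3)^4 is the characteristic polynomial.

(x - 3)^2, (x - 3)^2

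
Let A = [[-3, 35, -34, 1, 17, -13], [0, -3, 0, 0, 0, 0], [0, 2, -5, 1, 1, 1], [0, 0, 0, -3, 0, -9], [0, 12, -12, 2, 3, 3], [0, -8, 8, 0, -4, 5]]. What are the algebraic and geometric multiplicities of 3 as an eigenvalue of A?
algebraic multiplicity 2, geometric multiplicity 1

The characteristic polynomial is (x - 3)^2(x + 3)^4, so the factor x - 3 appears with exponent 2: the algebraic multiplicity is 2.

rank(A - 3I) = 5, so the eigenspace has dimension 6 - 5 = 1: the geometric multiplicity is 1.

Since 1 < 2, A is not diagonalizable.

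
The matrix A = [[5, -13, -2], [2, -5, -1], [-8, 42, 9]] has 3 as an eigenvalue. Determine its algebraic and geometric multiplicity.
algebraic multiplicity 3, geometric multiplicity 1

The characteristic polynomial is (x - 3)^3, so the factor x - 3 appears with exponent 3: the algebraic multiplicity is 3.

rank(A - 3I) = 2, so the eigenspace has dimension 3 - 2 = 1: the geometric multiplicity is 1.

Since 1 < 3, A is not diagonalizable.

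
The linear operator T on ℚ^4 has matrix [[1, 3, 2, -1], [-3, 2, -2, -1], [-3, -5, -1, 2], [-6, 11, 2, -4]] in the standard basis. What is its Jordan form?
J = [[-2, 1, 0, 0], [0, -2, 0, 0], [0, 0, 1, 1], [0, 0, 0, 1]]

The characteristic polynomial is det(xI - A) = (x - 1)^2(x + 2)^2, so the eigenvalues are -2 (algebraic multiplicity 2), 1 (algebraic multiplicity 2).

For λ = -2: rank(A + 2I) = 3, rank((A + 2I)^2) = 2. The eigenspace has dimension 4 - 3 = 1, so there is 1 Jordan block; the rank sequence gives block sizes [2].

For λ = 1: rank(A - I) = 3, rank((A - I)^2) = 2. The eigenspace has dimension 4 - 3 = 1, so there is 1 Jordan block; the rank sequence gives block sizes [2].

Assembling the blocks gives the Jordan form J above.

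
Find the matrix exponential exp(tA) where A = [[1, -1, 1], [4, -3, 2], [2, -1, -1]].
A has Jordan form J = [[-1, 1, 0], [0, -1, 1], [0, 0, -1]] with A = PJP^{-1}, so e^{tA} = P e^{tJ} P^{-1}.

For a Jordan block J_k(λ), e^{tJ_k(λ)} = e^{λt} · (I + tN + t^2 N^2/2! + ... + t^{k-1} N^{k-1}/(k-1)!) where N is the nilpotent superdiagonal part.

Assembling the blocks and conjugating back gives the entries of e^{tA} as shown above.

e^{tA} = [[(t^2 + 2*t + 1)*e^{-t}, t*(-t - 2)*e^{-t}/2, t*e^{-t}], [2*t*(t + 2)*e^{-t}, (-t^2 - 2*t + 1)*e^{-t}, 2*t*e^{-t}], [2*t*e^{-t}, -t*e^{-t}, e^{-t}]]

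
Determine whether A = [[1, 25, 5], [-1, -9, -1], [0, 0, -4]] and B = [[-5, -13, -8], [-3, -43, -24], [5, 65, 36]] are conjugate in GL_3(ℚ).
Two matrices over a field are similar if and only if they have the same invariant factors.

Both A and B have characteristic polynomial (x + 4)^3 and minimal polynomial (x + 4)^2. Computing further, both have invariant factors x + 4, (x + 4)^2. Hence A and B are similar.

Yes.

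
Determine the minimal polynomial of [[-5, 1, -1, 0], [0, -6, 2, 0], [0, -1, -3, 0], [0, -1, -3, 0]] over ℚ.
The characteristic polynomial factors as x(x + 4)(x + 5)^2. The minimal polynomial is ∏(x - λ)^{k_λ} where k_λ is the size of the largest Jordan block at λ.

For λ = -5: rank(A + 5I) = 3, and the largest Jordan block has size 2 (the smallest k with rank((A + 5I)^k) = rank((A + 5I)^(k+1))).
For λ = -4: rank(A + 4I) = 3, and the largest Jordan block has size 1 (the smallest k with rank((A + 4I)^k) = rank((A + 4I)^(k+1))).
For λ = 0: rank(A) = 3, and the largest Jordan block has size 1 (the smallest k with rank(A^k) = rank(A^(k+1))).

So m_A(x) = x(x + 4)(x + 5)^2.

m_A(x) = x(x + 4)(x + 5)^2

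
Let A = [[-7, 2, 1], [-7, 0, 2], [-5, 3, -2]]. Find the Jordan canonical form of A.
The characteristic polynomial is det(xI - A) = (x + 3)^3, so the eigenvalues are -3 (algebraic multiplicity 3).

For λ = -3: rank(A + 3I) = 2, rank((A + 3I)^2) = 1, rank((A + 3I)^3) = 0. The eigenspace has dimension 3 - 2 = 1, so there is 1 Jordan block; the rank sequence gives block sizes [3].

Assembling the blocks gives the Jordan form J above.

J = [[-3, 1, 0], [0, -3, 1], [0, 0, -3]]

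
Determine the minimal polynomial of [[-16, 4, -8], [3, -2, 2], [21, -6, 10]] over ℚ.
The characteristic polynomial factors as (x + 2)^2(x + 4). The minimal polynomial is ∏(x - λ)^{k_λ} where k_λ is the size of the largest Jordan block at λ.

For λ = -4: rank(A + 4I) = 2, and the largest Jordan block has size 1 (the smallest k with rank((A + 4I)^k) = rank((A + 4I)^(k+1))).
For λ = -2: rank(A + 2I) = 2, and the largest Jordan block has size 2 (the smallest k with rank((A + 2I)^k) = rank((A + 2I)^(k+1))).

So m_A(x) = (x + 2)^2(x + 4).

m_A(x) = (x + 2)^2(x + 4)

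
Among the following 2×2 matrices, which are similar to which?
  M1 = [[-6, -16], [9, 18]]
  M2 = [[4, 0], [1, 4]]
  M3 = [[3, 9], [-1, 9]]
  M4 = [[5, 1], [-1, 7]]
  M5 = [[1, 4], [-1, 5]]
Characteristic polynomials: χ_{M1} = (x - 6)^2, χ_{M2} = (x - 4)^2, χ_{M3} = (x - 6)^2, χ_{M4} = (x - 6)^2, χ_{M5} = (x - 3)^2.

{M1, M3, M4}: invariant factors (x - 6)^2.

{M2}: invariant factors (x - 4)^2.

{M5}: invariant factors (x - 3)^2.

Matrices are similar if and only if their invariant-factor lists agree; the partition into similarity classes is {M1, M3, M4}, {M2}, {M5}.

3 classes: {M1, M3, M4}, {M2}, {M5}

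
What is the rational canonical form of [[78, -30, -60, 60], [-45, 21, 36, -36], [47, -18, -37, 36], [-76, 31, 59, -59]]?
R = [[3, 0, 0, 0], [0, 0, 0, -12], [0, 1, 0, 13], [0, 0, 1, 0]]

The invariant factors of A (the non-unit diagonal entries of the Smith normal form of xI - A over ℚ[x]) are x - 3, (x - 3)(x - 1)(x + 4), each dividing the next. The characteristic polynomial is their product, (x - 3)^2(x - 1)(x + 4).

The rational canonical form is the block-diagonal matrix of companion matrices C(f_i):
R = [[3, 0, 0, 0], [0, 0, 0, -12], [0, 1, 0, 13], [0, 0, 1, 0]].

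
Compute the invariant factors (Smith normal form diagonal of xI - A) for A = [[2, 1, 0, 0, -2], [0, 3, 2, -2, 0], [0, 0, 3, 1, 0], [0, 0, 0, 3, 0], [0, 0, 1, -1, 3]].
The Jordan structure of A has elementary divisors (x - 2), (x - 3)^3, (x - 3). Arranging the block sizes at each eigenvalue in decreasing order and taking row products gives the invariant factors.

Invariant factors (smallest first, each dividing the next): x - 3, (x - 3)^3(x - 2).

Check: the last factor (x - 3)^3(x - 2) is the minimal polynomial, and the product (x - 3)^4(x - 2) is the characteristic polynomial.

x - 3, (x - 3)^3(x - 2)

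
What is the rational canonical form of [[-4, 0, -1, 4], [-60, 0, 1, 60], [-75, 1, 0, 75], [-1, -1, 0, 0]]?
R = [[0, 0, 0, 64], [1, 0, 0, 64], [0, 1, 0, 12], [0, 0, 1, -4]]

The invariant factors of A (the non-unit diagonal entries of the Smith normal form of xI - A over ℚ[x]) are (x - 4)(x + 2)^2(x + 4), each dividing the next. The characteristic polynomial is their product, (x - 4)(x + 2)^2(x + 4).

The rational canonical form is the block-diagonal matrix of companion matrices C(f_i):
R = [[0, 0, 0, 64], [1, 0, 0, 64], [0, 1, 0, 12], [0, 0, 1, -4]].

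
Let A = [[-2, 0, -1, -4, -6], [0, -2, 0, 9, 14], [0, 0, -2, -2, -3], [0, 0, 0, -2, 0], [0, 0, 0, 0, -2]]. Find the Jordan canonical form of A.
J = [[-2, 1, 0, 0, 0], [0, -2, 1, 0, 0], [0, 0, -2, 0, 0], [0, 0, 0, -2, 1], [0, 0, 0, 0, -2]]

The characteristic polynomial is det(xI - A) = (x + 2)^5, so the eigenvalues are -2 (algebraic multiplicity 5).

For λ = -2: rank(A + 2I) = 3, rank((A + 2I)^2) = 1, rank((A + 2I)^3) = 0. The eigenspace has dimension 5 - 3 = 2, so there are 2 Jordan blocks; the rank sequence gives block sizes [3, 2].

Assembling the blocks gives the Jordan form J above.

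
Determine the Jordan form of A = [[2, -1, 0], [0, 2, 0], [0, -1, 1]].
The characteristic polynomial is det(xI - A) = (x - 2)^2(x - 1), so the eigenvalues are 1 (algebraic multiplicity 1), 2 (algebraic multiplicity 2).

For λ = 1: algebraic multiplicity 1 gives one 1×1 block.

For λ = 2: rank(A - 2I) = 2, rank((A - 2I)^2) = 1. The eigenspace has dimension 3 - 2 = 1, so there is 1 Jordan block; the rank sequence gives block sizes [2].

Assembling the blocks gives the Jordan form J above.

J = [[1, 0, 0], [0, 2, 1], [0, 0, 2]]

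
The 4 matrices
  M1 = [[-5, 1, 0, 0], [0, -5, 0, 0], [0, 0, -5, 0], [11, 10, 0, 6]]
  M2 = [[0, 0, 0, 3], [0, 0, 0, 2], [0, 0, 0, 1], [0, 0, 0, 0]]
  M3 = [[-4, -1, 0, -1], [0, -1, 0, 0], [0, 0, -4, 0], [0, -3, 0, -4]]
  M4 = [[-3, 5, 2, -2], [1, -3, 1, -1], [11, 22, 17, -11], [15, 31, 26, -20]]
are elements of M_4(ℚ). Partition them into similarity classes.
4 classes: {M1}, {M2}, {M3}, {M4}

Characteristic polynomials: χ_{M1} = (x - 6)(x + 5)^3, χ_{M2} = x^4, χ_{M3} = (x + 1)(x + 4)^3, χ_{M4} = (x - 6)(x + 5)^3.

{M1}: invariant factors x + 5, (x - 6)(x + 5)^2.

{M2}: invariant factors x, x, x^2.

{M3}: invariant factors x + 4, (x + 1)(x + 4)^2.

{M4}: invariant factors (x - 6)(x + 5)^3.

Matrices are similar if and only if their invariant-factor lists agree; the partition into similarity classes is {M1}, {M2}, {M3}, {M4}.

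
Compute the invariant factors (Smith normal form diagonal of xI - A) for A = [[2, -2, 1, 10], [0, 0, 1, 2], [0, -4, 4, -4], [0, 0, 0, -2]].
The Jordan structure of A has elementary divisors (x + 2), (x - 2)^2, (x - 2). Arranging the block sizes at each eigenvalue in decreasing order and taking row products gives the invariant factors.

Invariant factors (smallest first, each dividing the next): x - 2, (x - 2)^2(x + 2).

Check: the last factor (x - 2)^2(x + 2) is the minimal polynomial, and the product (x - 2)^3(x + 2) is the characteristic polynomial.

x - 2, (x - 2)^2(x + 2)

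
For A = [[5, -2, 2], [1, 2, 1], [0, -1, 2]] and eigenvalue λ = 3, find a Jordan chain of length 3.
We seek v_1 ∈ ker((A - 3I)^3) \ ker((A - 3I)^2), then set v_{i+1} = (A - 3I) v_i.

One such chain is v_1 = [[1, 1, 0]]^T, v_2 = [[0, 0, -1]]^T, v_3 = [[-2, -1, 1]]^T. Check: (A - 3I) v_3 = [[0, 0, 0]]^T = 0.

v_1 = [[1, 1, 0]]^T, v_2 = [[0, 0, -1]]^T, v_3 = [[-2, -1, 1]]^T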